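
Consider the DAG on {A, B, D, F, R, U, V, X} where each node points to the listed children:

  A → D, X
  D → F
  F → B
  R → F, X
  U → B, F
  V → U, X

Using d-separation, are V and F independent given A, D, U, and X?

No

There are 4 undirected paths between V and F; checking each against the conditioning set {A, D, U, X}:
Path 1: V → U → F
  U is a chain here and U is conditioned on, so the path is blocked at U.
Path 2: V → U → B ← F
  U is a chain here and U is conditioned on, so the path is blocked at U.
Path 3: V → X ← R → F
  X is a collider and X is conditioned on, which opens it; R is a fork and R is not conditioned on — no node blocks this path, so it is active.
Path 4: V → X ← A → D → F
  A is a fork here and A is conditioned on, so the path is blocked at A.
Since the path V → X ← R → F is active, V and F are not d-separated given {A, D, U, X}.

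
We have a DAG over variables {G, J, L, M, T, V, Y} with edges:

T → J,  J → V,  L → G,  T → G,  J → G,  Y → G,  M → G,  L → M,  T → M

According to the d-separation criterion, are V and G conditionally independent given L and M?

We examine all 4 paths between V and G:
  1. V ← J → G — J:fork[open] ⇒ active
  2. V ← J ← T → G — J:chain[open]; T:fork[open] ⇒ active
  3. V ← J ← T → M → G — J:chain[open]; T:fork[open]; M:chain[blocks] ⇒ blocked
  4. V ← J ← T → M ← L → G — J:chain[open]; T:fork[open]; M:collider[open]; L:fork[blocks] ⇒ blocked
At least one path is unblocked, so d-separation fails.

No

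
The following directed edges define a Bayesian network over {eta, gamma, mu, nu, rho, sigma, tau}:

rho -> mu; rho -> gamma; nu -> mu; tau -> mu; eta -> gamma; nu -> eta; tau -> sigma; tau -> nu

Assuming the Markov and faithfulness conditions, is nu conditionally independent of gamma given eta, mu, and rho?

We examine all 3 paths between nu and gamma:
Path 1: nu ← tau → mu ← rho → gamma
  rho is a fork here and rho is conditioned on, so the path is blocked at rho.
Path 2: nu → mu ← rho → gamma
  rho is a fork here and rho is conditioned on, so the path is blocked at rho.
Path 3: nu → eta → gamma
  eta is a chain here and eta is conditioned on, so the path is blocked at eta.
Since every path is blocked, d-separation holds.

Yes — nu and gamma are d-separated given {eta, mu, rho}.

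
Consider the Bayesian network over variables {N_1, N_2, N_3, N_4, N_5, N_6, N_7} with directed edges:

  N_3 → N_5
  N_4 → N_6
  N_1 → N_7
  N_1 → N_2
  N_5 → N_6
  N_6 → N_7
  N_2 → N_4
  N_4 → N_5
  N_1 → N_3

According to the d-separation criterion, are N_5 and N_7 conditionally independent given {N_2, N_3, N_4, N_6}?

We examine all 6 paths between N_5 and N_7:
  1. N_5 ← N_4 ← N_2 ← N_1 → N_7 — N_4:chain[blocks]; N_2:chain[blocks]; N_1:fork[open] ⇒ blocked
  2. N_5 ← N_4 → N_6 → N_7 — N_4:fork[blocks]; N_6:chain[blocks] ⇒ blocked
  3. N_5 → N_6 → N_7 — N_6:chain[blocks] ⇒ blocked
  4. N_5 → N_6 ← N_4 ← N_2 ← N_1 → N_7 — N_6:collider[open]; N_4:chain[blocks]; N_2:chain[blocks]; N_1:fork[open] ⇒ blocked
  5. N_5 ← N_3 ← N_1 → N_7 — N_3:chain[blocks]; N_1:fork[open] ⇒ blocked
  6. N_5 ← N_3 ← N_1 → N_2 → N_4 → N_6 → N_7 — N_3:chain[blocks]; N_1:fork[open]; N_2:chain[blocks]; N_4:chain[blocks]; N_6:chain[blocks] ⇒ blocked
Since every path is blocked, d-separation holds.

Yes — N_5 and N_7 are d-separated given {N_2, N_3, N_4, N_6}.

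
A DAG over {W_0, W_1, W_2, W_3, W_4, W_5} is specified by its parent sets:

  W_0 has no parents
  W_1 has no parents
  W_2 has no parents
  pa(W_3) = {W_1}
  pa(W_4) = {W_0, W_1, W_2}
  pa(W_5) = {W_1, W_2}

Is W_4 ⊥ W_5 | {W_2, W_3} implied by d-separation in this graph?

We examine all 2 paths between W_4 and W_5:
Path 1: W_4 ← W_2 → W_5
  W_2 is a fork here and W_2 is conditioned on, so the path is blocked at W_2.
Path 2: W_4 ← W_1 → W_5
  W_1 is a fork and W_1 is not conditioned on — no node blocks this path, so it is active.
At least one path is unblocked, so d-separation fails.

No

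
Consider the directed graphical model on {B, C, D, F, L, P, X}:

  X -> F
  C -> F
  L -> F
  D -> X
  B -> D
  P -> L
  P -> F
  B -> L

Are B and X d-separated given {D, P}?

3 paths connect B and X; each must be blocked for d-separation to hold:
Path 1: B → D → X
  D is a chain here and D is conditioned on, so the path is blocked at D.
Path 2: B → L ← P → F ← X
  L is a collider here and neither L nor any of its descendants is conditioned on, so the collider stays closed — the path is blocked at L.
Path 3: B → L → F ← X
  F is a collider here and neither F nor any of its descendants is conditioned on, so the collider stays closed — the path is blocked at F.
Since every path is blocked, d-separation holds.

Yes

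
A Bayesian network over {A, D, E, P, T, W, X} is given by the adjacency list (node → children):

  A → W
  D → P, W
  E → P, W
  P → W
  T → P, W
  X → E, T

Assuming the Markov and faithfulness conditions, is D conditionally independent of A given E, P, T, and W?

No

6 paths connect D and A; each must be blocked for d-separation to hold:
Path 1: D → P ← E ← X → T → W ← A
  E is a chain here and E is conditioned on, so the path is blocked at E.
Path 2: D → P ← E → W ← A
  E is a fork here and E is conditioned on, so the path is blocked at E.
Path 3: D → P ← T ← X → E → W ← A
  T is a chain here and T is conditioned on, so the path is blocked at T.
Path 4: D → P ← T → W ← A
  T is a fork here and T is conditioned on, so the path is blocked at T.
Path 5: D → P → W ← A
  P is a chain here and P is conditioned on, so the path is blocked at P.
Path 6: D → W ← A
  W is a collider and W is conditioned on, which opens it — no node blocks this path, so it is active.
Since the path D → W ← A is active, D and A are not d-separated given {E, P, T, W}.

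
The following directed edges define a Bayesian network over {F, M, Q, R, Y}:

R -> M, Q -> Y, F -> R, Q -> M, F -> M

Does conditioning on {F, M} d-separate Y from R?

2 paths connect Y and R; each must be blocked for d-separation to hold:
Path 1: Y ← Q → M ← R
  Q is a fork and Q is not conditioned on; M is a collider and M is conditioned on, which opens it — no node blocks this path, so it is active.
Path 2: Y ← Q → M ← F → R
  F is a fork here and F is conditioned on, so the path is blocked at F.
At least one path is unblocked, so d-separation fails.

No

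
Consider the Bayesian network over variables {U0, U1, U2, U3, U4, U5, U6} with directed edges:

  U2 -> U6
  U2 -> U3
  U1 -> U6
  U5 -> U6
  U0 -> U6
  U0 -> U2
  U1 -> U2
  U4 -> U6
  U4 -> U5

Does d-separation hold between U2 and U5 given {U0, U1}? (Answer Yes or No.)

6 paths connect U2 and U5; each must be blocked for d-separation to hold:
Path 1: U2 ← U0 → U6 ← U4 → U5
  U0 is a fork here and U0 is conditioned on, so the path is blocked at U0.
Path 2: U2 ← U0 → U6 ← U5
  U0 is a fork here and U0 is conditioned on, so the path is blocked at U0.
Path 3: U2 ← U1 → U6 ← U4 → U5
  U1 is a fork here and U1 is conditioned on, so the path is blocked at U1.
Path 4: U2 ← U1 → U6 ← U5
  U1 is a fork here and U1 is conditioned on, so the path is blocked at U1.
Path 5: U2 → U6 ← U4 → U5
  U6 is a collider here and neither U6 nor any of its descendants is conditioned on, so the collider stays closed — the path is blocked at U6.
Path 6: U2 → U6 ← U5
  U6 is a collider here and neither U6 nor any of its descendants is conditioned on, so the collider stays closed — the path is blocked at U6.
Every path is blocked, so U2 and U5 are d-separated given {U0, U1}.

Yes — U2 and U5 are d-separated given {U0, U1}.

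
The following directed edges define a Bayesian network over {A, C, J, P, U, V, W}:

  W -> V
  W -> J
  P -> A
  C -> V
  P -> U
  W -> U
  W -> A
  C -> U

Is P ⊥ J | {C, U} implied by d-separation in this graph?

Enumerating the 3 paths from P to J and testing each for blocking by {C, U}:
Path 1: P → A ← W → J
  A is a collider here and neither A nor any of its descendants is conditioned on, so the collider stays closed — the path is blocked at A.
Path 2: P → U ← W → J
  U is a collider and U is conditioned on, which opens it; W is a fork and W is not conditioned on — no node blocks this path, so it is active.
Path 3: P → U ← C → V ← W → J
  C is a fork here and C is conditioned on, so the path is blocked at C.
At least one path is unblocked, so d-separation fails.

No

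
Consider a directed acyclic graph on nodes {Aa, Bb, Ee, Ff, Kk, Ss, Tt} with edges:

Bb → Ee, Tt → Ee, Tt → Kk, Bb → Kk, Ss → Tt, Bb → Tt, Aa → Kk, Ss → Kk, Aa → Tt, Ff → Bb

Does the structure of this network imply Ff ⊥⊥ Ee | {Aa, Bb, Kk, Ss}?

Yes

Enumerating the 5 paths from Ff to Ee and testing each for blocking by {Aa, Bb, Kk, Ss}:
  1. Ff → Bb → Ee — Bb:chain[blocks] ⇒ blocked
  2. Ff → Bb → Kk ← Ss → Tt → Ee — Bb:chain[blocks]; Kk:collider[open]; Ss:fork[blocks]; Tt:chain[open] ⇒ blocked
  3. Ff → Bb → Kk ← Aa → Tt → Ee — Bb:chain[blocks]; Kk:collider[open]; Aa:fork[blocks]; Tt:chain[open] ⇒ blocked
  4. Ff → Bb → Kk ← Tt → Ee — Bb:chain[blocks]; Kk:collider[open]; Tt:fork[open] ⇒ blocked
  5. Ff → Bb → Tt → Ee — Bb:chain[blocks]; Tt:chain[open] ⇒ blocked
Since every path is blocked, d-separation holds.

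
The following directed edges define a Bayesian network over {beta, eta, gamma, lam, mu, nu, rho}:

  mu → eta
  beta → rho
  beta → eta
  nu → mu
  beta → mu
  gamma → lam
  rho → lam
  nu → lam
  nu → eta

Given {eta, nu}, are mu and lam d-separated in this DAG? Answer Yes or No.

No — mu and lam are not d-separated given {eta, nu}.

There are 6 undirected paths between mu and lam; checking each against the conditioning set {eta, nu}:
Path 1: mu ← nu → lam
  nu is a fork here and nu is conditioned on, so the path is blocked at nu.
Path 2: mu ← nu → eta ← beta → rho → lam
  nu is a fork here and nu is conditioned on, so the path is blocked at nu.
Path 3: mu → eta ← nu → lam
  nu is a fork here and nu is conditioned on, so the path is blocked at nu.
Path 4: mu → eta ← beta → rho → lam
  eta is a collider and eta is conditioned on, which opens it; beta is a fork and beta is not conditioned on; rho is a chain and rho is not conditioned on — no node blocks this path, so it is active.
Path 5: mu ← beta → eta ← nu → lam
  nu is a fork here and nu is conditioned on, so the path is blocked at nu.
Path 6: mu ← beta → rho → lam
  beta is a fork and beta is not conditioned on; rho is a chain and rho is not conditioned on — no node blocks this path, so it is active.
At least one path is unblocked, so d-separation fails.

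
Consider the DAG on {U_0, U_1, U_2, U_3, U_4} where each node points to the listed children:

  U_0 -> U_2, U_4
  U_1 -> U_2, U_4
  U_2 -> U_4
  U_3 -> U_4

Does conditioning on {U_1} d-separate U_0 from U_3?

3 paths connect U_0 and U_3; each must be blocked for d-separation to hold:
Path 1: U_0 → U_2 → U_4 ← U_3
  U_4 is a collider here and neither U_4 nor any of its descendants is conditioned on, so the collider stays closed — the path is blocked at U_4.
Path 2: U_0 → U_2 ← U_1 → U_4 ← U_3
  U_2 is a collider here and neither U_2 nor any of its descendants is conditioned on, so the collider stays closed — the path is blocked at U_2.
Path 3: U_0 → U_4 ← U_3
  U_4 is a collider here and neither U_4 nor any of its descendants is conditioned on, so the collider stays closed — the path is blocked at U_4.
All paths are blocked; U_0 ⊥ U_3 | {U_1} holds.

Yes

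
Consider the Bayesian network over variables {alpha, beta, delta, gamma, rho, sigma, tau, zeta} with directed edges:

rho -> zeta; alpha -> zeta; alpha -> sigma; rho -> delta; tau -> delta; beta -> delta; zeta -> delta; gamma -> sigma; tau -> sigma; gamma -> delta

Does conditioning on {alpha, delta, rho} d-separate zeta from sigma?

No

5 paths connect zeta and sigma; each must be blocked for d-separation to hold:
Path 1: zeta ← rho → delta ← gamma → sigma
  rho is a fork here and rho is conditioned on, so the path is blocked at rho.
Path 2: zeta ← rho → delta ← tau → sigma
  rho is a fork here and rho is conditioned on, so the path is blocked at rho.
Path 3: zeta → delta ← gamma → sigma
  delta is a collider and delta is conditioned on, which opens it; gamma is a fork and gamma is not conditioned on — no node blocks this path, so it is active.
Path 4: zeta → delta ← tau → sigma
  delta is a collider and delta is conditioned on, which opens it; tau is a fork and tau is not conditioned on — no node blocks this path, so it is active.
Path 5: zeta ← alpha → sigma
  alpha is a fork here and alpha is conditioned on, so the path is blocked at alpha.
Since the path zeta → delta ← gamma → sigma is active, zeta and sigma are not d-separated given {alpha, delta, rho}.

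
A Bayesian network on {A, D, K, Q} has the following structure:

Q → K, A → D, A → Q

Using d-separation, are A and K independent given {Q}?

Yes

There is one path between A and K:
  1. A → Q → K — Q:chain[blocks] ⇒ blocked
Every path is blocked, so A and K are d-separated given {Q}.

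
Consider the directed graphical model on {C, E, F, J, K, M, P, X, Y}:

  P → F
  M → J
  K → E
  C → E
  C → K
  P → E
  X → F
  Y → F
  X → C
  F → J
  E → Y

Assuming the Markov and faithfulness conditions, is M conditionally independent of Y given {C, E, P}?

There are 4 undirected paths between M and Y; checking each against the conditioning set {C, E, P}:
Path 1: M → J ← F ← Y
  J is a collider here and neither J nor any of its descendants is conditioned on, so the collider stays closed — the path is blocked at J.
Path 2: M → J ← F ← P → E → Y
  J is a collider here and neither J nor any of its descendants is conditioned on, so the collider stays closed — the path is blocked at J.
Path 3: M → J ← F ← X → C → K → E → Y
  J is a collider here and neither J nor any of its descendants is conditioned on, so the collider stays closed — the path is blocked at J.
Path 4: M → J ← F ← X → C → E → Y
  J is a collider here and neither J nor any of its descendants is conditioned on, so the collider stays closed — the path is blocked at J.
Since every path is blocked, d-separation holds.

Yes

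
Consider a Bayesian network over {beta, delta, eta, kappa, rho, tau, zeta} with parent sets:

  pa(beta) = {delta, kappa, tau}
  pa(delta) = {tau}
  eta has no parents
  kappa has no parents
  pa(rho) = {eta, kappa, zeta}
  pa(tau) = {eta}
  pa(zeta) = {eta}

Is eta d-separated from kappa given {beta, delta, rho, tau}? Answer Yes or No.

No

Enumerating the 4 paths from eta to kappa and testing each for blocking by {beta, delta, rho, tau}:
  1. eta → rho ← kappa — rho:collider[open] ⇒ active
  2. eta → zeta → rho ← kappa — zeta:chain[open]; rho:collider[open] ⇒ active
  3. eta → tau → delta → beta ← kappa — tau:chain[blocks]; delta:chain[blocks]; beta:collider[open] ⇒ blocked
  4. eta → tau → beta ← kappa — tau:chain[blocks]; beta:collider[open] ⇒ blocked
At least one path is unblocked, so d-separation fails.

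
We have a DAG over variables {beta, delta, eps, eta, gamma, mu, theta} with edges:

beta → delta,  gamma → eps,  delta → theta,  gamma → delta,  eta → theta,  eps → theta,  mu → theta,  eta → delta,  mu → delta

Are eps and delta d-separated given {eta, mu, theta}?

We examine all 4 paths between eps and delta:
Path 1: eps → theta ← eta → delta
  eta is a fork here and eta is conditioned on, so the path is blocked at eta.
Path 2: eps → theta ← delta
  theta is a collider and theta is conditioned on, which opens it — no node blocks this path, so it is active.
Path 3: eps → theta ← mu → delta
  mu is a fork here and mu is conditioned on, so the path is blocked at mu.
Path 4: eps ← gamma → delta
  gamma is a fork and gamma is not conditioned on — no node blocks this path, so it is active.
Since the path eps → theta ← delta is active, eps and delta are not d-separated given {eta, mu, theta}.

No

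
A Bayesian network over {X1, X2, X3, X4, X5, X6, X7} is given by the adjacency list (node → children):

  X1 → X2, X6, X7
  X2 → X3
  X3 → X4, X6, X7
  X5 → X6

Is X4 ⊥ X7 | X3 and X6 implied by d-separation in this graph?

We examine all 3 paths between X4 and X7:
Path 1: X4 ← X3 → X6 ← X1 → X7
  X3 is a fork here and X3 is conditioned on, so the path is blocked at X3.
Path 2: X4 ← X3 ← X2 ← X1 → X7
  X3 is a chain here and X3 is conditioned on, so the path is blocked at X3.
Path 3: X4 ← X3 → X7
  X3 is a fork here and X3 is conditioned on, so the path is blocked at X3.
Every path is blocked, so X4 and X7 are d-separated given {X3, X6}.

Yes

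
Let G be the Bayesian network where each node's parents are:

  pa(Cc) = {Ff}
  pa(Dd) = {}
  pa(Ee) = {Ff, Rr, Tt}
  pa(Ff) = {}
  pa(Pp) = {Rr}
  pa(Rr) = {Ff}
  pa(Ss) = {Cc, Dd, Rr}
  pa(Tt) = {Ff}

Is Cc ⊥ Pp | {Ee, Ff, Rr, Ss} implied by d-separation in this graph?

Yes — Cc and Pp are d-separated given {Ee, Ff, Rr, Ss}.

There are 4 undirected paths between Cc and Pp; checking each against the conditioning set {Ee, Ff, Rr, Ss}:
Path 1: Cc ← Ff → Tt → Ee ← Rr → Pp
  Ff is a fork here and Ff is conditioned on, so the path is blocked at Ff.
Path 2: Cc ← Ff → Ee ← Rr → Pp
  Ff is a fork here and Ff is conditioned on, so the path is blocked at Ff.
Path 3: Cc ← Ff → Rr → Pp
  Ff is a fork here and Ff is conditioned on, so the path is blocked at Ff.
Path 4: Cc → Ss ← Rr → Pp
  Rr is a fork here and Rr is conditioned on, so the path is blocked at Rr.
All paths are blocked; Cc ⊥ Pp | {Ee, Ff, Rr, Ss} holds.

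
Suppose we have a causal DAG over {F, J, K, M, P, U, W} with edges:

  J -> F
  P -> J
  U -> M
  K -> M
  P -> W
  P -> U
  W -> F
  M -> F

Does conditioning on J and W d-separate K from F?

Enumerating the 3 paths from K to F and testing each for blocking by {J, W}:
Path 1: K → M ← U ← P → J → F
  M is a collider here and neither M nor any of its descendants is conditioned on, so the collider stays closed — the path is blocked at M.
Path 2: K → M ← U ← P → W → F
  M is a collider here and neither M nor any of its descendants is conditioned on, so the collider stays closed — the path is blocked at M.
Path 3: K → M → F
  M is a chain and M is not conditioned on — no node blocks this path, so it is active.
At least one path is unblocked, so d-separation fails.

No — K and F are not d-separated given {J, W}.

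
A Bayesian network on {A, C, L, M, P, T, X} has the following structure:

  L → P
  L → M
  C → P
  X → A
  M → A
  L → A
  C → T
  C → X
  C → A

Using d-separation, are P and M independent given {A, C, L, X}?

Yes

6 paths connect P and M; each must be blocked for d-separation to hold:
  1. P ← C → A ← L → M — C:fork[blocks]; A:collider[open]; L:fork[blocks] ⇒ blocked
  2. P ← C → A ← M — C:fork[blocks]; A:collider[open] ⇒ blocked
  3. P ← C → X → A ← L → M — C:fork[blocks]; X:chain[blocks]; A:collider[open]; L:fork[blocks] ⇒ blocked
  4. P ← C → X → A ← M — C:fork[blocks]; X:chain[blocks]; A:collider[open] ⇒ blocked
  5. P ← L → A ← M — L:fork[blocks]; A:collider[open] ⇒ blocked
  6. P ← L → M — L:fork[blocks] ⇒ blocked
Since every path is blocked, d-separation holds.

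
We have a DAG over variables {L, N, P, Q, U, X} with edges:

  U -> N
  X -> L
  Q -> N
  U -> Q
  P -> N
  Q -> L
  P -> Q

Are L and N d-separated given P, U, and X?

No

Enumerating the 3 paths from L to N and testing each for blocking by {P, U, X}:
Path 1: L ← Q ← P → N
  P is a fork here and P is conditioned on, so the path is blocked at P.
Path 2: L ← Q ← U → N
  U is a fork here and U is conditioned on, so the path is blocked at U.
Path 3: L ← Q → N
  Q is a fork and Q is not conditioned on — no node blocks this path, so it is active.
Because an active path exists, L and N are not d-separated.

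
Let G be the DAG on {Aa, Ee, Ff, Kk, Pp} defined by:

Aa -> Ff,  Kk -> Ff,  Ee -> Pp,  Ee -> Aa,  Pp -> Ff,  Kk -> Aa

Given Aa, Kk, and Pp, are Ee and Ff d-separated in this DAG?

We examine all 3 paths between Ee and Ff:
  1. Ee → Pp → Ff — Pp:chain[blocks] ⇒ blocked
  2. Ee → Aa ← Kk → Ff — Aa:collider[open]; Kk:fork[blocks] ⇒ blocked
  3. Ee → Aa → Ff — Aa:chain[blocks] ⇒ blocked
Since every path is blocked, d-separation holds.

Yes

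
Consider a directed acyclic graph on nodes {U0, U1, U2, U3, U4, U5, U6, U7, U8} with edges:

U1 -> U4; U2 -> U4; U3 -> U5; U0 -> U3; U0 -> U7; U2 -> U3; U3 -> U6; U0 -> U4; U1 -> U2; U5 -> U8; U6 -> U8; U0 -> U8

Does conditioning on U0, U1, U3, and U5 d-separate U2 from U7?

Yes — U2 and U7 are d-separated given {U0, U1, U3, U5}.

5 paths connect U2 and U7; each must be blocked for d-separation to hold:
  1. U2 ← U1 → U4 ← U0 → U7 — U1:fork[blocks]; U4:collider[blocks]; U0:fork[blocks] ⇒ blocked
  2. U2 → U3 ← U0 → U7 — U3:collider[open]; U0:fork[blocks] ⇒ blocked
  3. U2 → U3 → U5 → U8 ← U0 → U7 — U3:chain[blocks]; U5:chain[blocks]; U8:collider[blocks]; U0:fork[blocks] ⇒ blocked
  4. U2 → U3 → U6 → U8 ← U0 → U7 — U3:chain[blocks]; U6:chain[open]; U8:collider[blocks]; U0:fork[blocks] ⇒ blocked
  5. U2 → U4 ← U0 → U7 — U4:collider[blocks]; U0:fork[blocks] ⇒ blocked
All paths are blocked; U2 ⊥ U7 | {U0, U1, U3, U5} holds.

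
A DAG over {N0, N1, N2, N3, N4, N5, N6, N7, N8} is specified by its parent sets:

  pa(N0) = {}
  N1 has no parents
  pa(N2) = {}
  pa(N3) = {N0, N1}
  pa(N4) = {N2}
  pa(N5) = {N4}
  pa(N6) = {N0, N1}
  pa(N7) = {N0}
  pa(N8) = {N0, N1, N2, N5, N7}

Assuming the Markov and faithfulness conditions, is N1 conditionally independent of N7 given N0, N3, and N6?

6 paths connect N1 and N7; each must be blocked for d-separation to hold:
  1. N1 → N8 ← N0 → N7 — N8:collider[blocks]; N0:fork[blocks] ⇒ blocked
  2. N1 → N8 ← N7 — N8:collider[blocks] ⇒ blocked
  3. N1 → N3 ← N0 → N8 ← N7 — N3:collider[open]; N0:fork[blocks]; N8:collider[blocks] ⇒ blocked
  4. N1 → N3 ← N0 → N7 — N3:collider[open]; N0:fork[blocks] ⇒ blocked
  5. N1 → N6 ← N0 → N8 ← N7 — N6:collider[open]; N0:fork[blocks]; N8:collider[blocks] ⇒ blocked
  6. N1 → N6 ← N0 → N7 — N6:collider[open]; N0:fork[blocks] ⇒ blocked
All paths are blocked; N1 ⊥ N7 | {N0, N3, N6} holds.

Yes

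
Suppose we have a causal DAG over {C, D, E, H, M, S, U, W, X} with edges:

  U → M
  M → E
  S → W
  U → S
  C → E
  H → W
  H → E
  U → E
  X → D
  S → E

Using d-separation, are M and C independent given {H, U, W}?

Yes — M and C are d-separated given {H, U, W}.

We examine all 4 paths between M and C:
Path 1: M ← U → S → E ← C
  U is a fork here and U is conditioned on, so the path is blocked at U.
Path 2: M ← U → S → W ← H → E ← C
  U is a fork here and U is conditioned on, so the path is blocked at U.
Path 3: M ← U → E ← C
  U is a fork here and U is conditioned on, so the path is blocked at U.
Path 4: M → E ← C
  E is a collider here and neither E nor any of its descendants is conditioned on, so the collider stays closed — the path is blocked at E.
Every path is blocked, so M and C are d-separated given {H, U, W}.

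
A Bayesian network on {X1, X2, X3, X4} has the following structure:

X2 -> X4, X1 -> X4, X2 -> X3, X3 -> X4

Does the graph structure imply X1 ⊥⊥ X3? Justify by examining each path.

Yes

2 paths connect X1 and X3; each must be blocked for d-separation to hold:
  1. X1 → X4 ← X2 → X3 — X4:collider[blocks]; X2:fork[open] ⇒ blocked
  2. X1 → X4 ← X3 — X4:collider[blocks] ⇒ blocked
Every path is blocked, so X1 and X3 are d-separated given ∅.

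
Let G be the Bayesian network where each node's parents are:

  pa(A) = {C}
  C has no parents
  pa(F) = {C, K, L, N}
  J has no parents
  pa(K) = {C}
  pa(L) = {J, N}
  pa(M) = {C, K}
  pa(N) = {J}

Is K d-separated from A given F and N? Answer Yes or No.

We examine all 3 paths between K and A:
Path 1: K ← C → A
  C is a fork and C is not conditioned on — no node blocks this path, so it is active.
Path 2: K → F ← C → A
  F is a collider and F is conditioned on, which opens it; C is a fork and C is not conditioned on — no node blocks this path, so it is active.
Path 3: K → M ← C → A
  M is a collider here and neither M nor any of its descendants is conditioned on, so the collider stays closed — the path is blocked at M.
Since the path K ← C → A is active, K and A are not d-separated given {F, N}.

No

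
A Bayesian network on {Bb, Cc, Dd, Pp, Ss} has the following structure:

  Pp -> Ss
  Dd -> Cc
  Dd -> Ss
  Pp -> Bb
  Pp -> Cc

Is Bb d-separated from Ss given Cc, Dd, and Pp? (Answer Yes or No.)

There are 2 undirected paths between Bb and Ss; checking each against the conditioning set {Cc, Dd, Pp}:
  1. Bb ← Pp → Cc ← Dd → Ss — Pp:fork[blocks]; Cc:collider[open]; Dd:fork[blocks] ⇒ blocked
  2. Bb ← Pp → Ss — Pp:fork[blocks] ⇒ blocked
Every path is blocked, so Bb and Ss are d-separated given {Cc, Dd, Pp}.

Yes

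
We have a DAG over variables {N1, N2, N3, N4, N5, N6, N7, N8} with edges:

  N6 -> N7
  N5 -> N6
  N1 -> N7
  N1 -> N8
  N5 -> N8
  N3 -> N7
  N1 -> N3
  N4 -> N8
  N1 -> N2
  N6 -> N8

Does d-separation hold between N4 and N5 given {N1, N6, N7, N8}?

We examine all 4 paths between N4 and N5:
  1. N4 → N8 ← N6 ← N5 — N8:collider[open]; N6:chain[blocks] ⇒ blocked
  2. N4 → N8 ← N1 → N7 ← N6 ← N5 — N8:collider[open]; N1:fork[blocks]; N7:collider[open]; N6:chain[blocks] ⇒ blocked
  3. N4 → N8 ← N1 → N3 → N7 ← N6 ← N5 — N8:collider[open]; N1:fork[blocks]; N3:chain[open]; N7:collider[open]; N6:chain[blocks] ⇒ blocked
  4. N4 → N8 ← N5 — N8:collider[open] ⇒ active
Because an active path exists, N4 and N5 are not d-separated.

No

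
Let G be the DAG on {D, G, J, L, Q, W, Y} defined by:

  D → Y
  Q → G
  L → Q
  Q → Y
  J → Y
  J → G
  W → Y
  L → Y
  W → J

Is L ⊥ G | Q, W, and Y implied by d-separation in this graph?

Enumerating the 6 paths from L to G and testing each for blocking by {Q, W, Y}:
  1. L → Y ← Q → G — Y:collider[open]; Q:fork[blocks] ⇒ blocked
  2. L → Y ← J → G — Y:collider[open]; J:fork[open] ⇒ active
  3. L → Y ← W → J → G — Y:collider[open]; W:fork[blocks]; J:chain[open] ⇒ blocked
  4. L → Q → Y ← J → G — Q:chain[blocks]; Y:collider[open]; J:fork[open] ⇒ blocked
  5. L → Q → Y ← W → J → G — Q:chain[blocks]; Y:collider[open]; W:fork[blocks]; J:chain[open] ⇒ blocked
  6. L → Q → G — Q:chain[blocks] ⇒ blocked
Because an active path exists, L and G are not d-separated.

No — L and G are not d-separated given {Q, W, Y}.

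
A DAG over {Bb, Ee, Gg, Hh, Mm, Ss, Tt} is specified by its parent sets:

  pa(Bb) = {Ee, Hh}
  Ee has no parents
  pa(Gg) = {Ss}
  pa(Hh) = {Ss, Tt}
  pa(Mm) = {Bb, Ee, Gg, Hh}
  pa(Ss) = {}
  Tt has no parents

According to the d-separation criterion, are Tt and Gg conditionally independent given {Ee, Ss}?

We examine all 4 paths between Tt and Gg:
Path 1: Tt → Hh → Bb → Mm ← Gg
  Mm is a collider here and neither Mm nor any of its descendants is conditioned on, so the collider stays closed — the path is blocked at Mm.
Path 2: Tt → Hh → Bb ← Ee → Mm ← Gg
  Bb is a collider here and neither Bb nor any of its descendants is conditioned on, so the collider stays closed — the path is blocked at Bb.
Path 3: Tt → Hh → Mm ← Gg
  Mm is a collider here and neither Mm nor any of its descendants is conditioned on, so the collider stays closed — the path is blocked at Mm.
Path 4: Tt → Hh ← Ss → Gg
  Hh is a collider here and neither Hh nor any of its descendants is conditioned on, so the collider stays closed — the path is blocked at Hh.
Every path is blocked, so Tt and Gg are d-separated given {Ee, Ss}.

Yes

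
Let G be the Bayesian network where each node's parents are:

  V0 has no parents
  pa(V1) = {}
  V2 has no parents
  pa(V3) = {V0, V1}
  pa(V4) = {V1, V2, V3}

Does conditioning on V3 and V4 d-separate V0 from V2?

No

There are 2 undirected paths between V0 and V2; checking each against the conditioning set {V3, V4}:
Path 1: V0 → V3 → V4 ← V2
  V3 is a chain here and V3 is conditioned on, so the path is blocked at V3.
Path 2: V0 → V3 ← V1 → V4 ← V2
  V3 is a collider and V3 is conditioned on, which opens it; V1 is a fork and V1 is not conditioned on; V4 is a collider and V4 is conditioned on, which opens it — no node blocks this path, so it is active.
Because an active path exists, V0 and V2 are not d-separated.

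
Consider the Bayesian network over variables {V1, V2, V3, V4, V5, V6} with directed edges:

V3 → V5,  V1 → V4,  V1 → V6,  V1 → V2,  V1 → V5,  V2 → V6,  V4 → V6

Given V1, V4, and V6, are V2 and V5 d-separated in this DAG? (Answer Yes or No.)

Yes

3 paths connect V2 and V5; each must be blocked for d-separation to hold:
Path 1: V2 → V6 ← V4 ← V1 → V5
  V4 is a chain here and V4 is conditioned on, so the path is blocked at V4.
Path 2: V2 → V6 ← V1 → V5
  V1 is a fork here and V1 is conditioned on, so the path is blocked at V1.
Path 3: V2 ← V1 → V5
  V1 is a fork here and V1 is conditioned on, so the path is blocked at V1.
All paths are blocked; V2 ⊥ V5 | {V1, V4, V6} holds.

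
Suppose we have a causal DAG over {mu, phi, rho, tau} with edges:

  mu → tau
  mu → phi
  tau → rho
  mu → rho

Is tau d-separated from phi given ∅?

No

We examine all 2 paths between tau and phi:
Path 1: tau → rho ← mu → phi
  rho is a collider here and neither rho nor any of its descendants is conditioned on, so the collider stays closed — the path is blocked at rho.
Path 2: tau ← mu → phi
  mu is a fork and mu is not conditioned on — no node blocks this path, so it is active.
At least one path is unblocked, so d-separation fails.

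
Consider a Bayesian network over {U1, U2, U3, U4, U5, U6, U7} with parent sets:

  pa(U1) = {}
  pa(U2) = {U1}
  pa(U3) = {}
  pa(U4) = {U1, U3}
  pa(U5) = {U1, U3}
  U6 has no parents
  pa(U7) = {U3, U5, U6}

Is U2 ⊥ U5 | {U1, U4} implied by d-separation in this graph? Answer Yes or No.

Yes

Enumerating the 3 paths from U2 to U5 and testing each for blocking by {U1, U4}:
Path 1: U2 ← U1 → U4 ← U3 → U5
  U1 is a fork here and U1 is conditioned on, so the path is blocked at U1.
Path 2: U2 ← U1 → U4 ← U3 → U7 ← U5
  U1 is a fork here and U1 is conditioned on, so the path is blocked at U1.
Path 3: U2 ← U1 → U5
  U1 is a fork here and U1 is conditioned on, so the path is blocked at U1.
Since every path is blocked, d-separation holds.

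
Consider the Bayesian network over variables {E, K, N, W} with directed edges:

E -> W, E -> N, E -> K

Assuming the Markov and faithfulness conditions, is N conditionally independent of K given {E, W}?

Only one path connects N and K:
  1. N ← E → K — E:fork[blocks] ⇒ blocked
Since every path is blocked, d-separation holds.

Yes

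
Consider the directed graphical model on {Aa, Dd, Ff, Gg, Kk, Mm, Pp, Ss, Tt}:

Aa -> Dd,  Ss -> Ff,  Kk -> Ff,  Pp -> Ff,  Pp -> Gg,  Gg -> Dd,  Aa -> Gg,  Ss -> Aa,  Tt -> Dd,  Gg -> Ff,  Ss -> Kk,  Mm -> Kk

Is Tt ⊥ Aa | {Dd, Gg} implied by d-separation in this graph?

We examine all 6 paths between Tt and Aa:
Path 1: Tt → Dd ← Aa
  Dd is a collider and Dd is conditioned on, which opens it — no node blocks this path, so it is active.
Path 2: Tt → Dd ← Gg ← Pp → Ff ← Ss → Aa
  Gg is a chain here and Gg is conditioned on, so the path is blocked at Gg.
Path 3: Tt → Dd ← Gg ← Pp → Ff ← Kk ← Ss → Aa
  Gg is a chain here and Gg is conditioned on, so the path is blocked at Gg.
Path 4: Tt → Dd ← Gg ← Aa
  Gg is a chain here and Gg is conditioned on, so the path is blocked at Gg.
Path 5: Tt → Dd ← Gg → Ff ← Ss → Aa
  Gg is a fork here and Gg is conditioned on, so the path is blocked at Gg.
Path 6: Tt → Dd ← Gg → Ff ← Kk ← Ss → Aa
  Gg is a fork here and Gg is conditioned on, so the path is blocked at Gg.
Since the path Tt → Dd ← Aa is active, Tt and Aa are not d-separated given {Dd, Gg}.

No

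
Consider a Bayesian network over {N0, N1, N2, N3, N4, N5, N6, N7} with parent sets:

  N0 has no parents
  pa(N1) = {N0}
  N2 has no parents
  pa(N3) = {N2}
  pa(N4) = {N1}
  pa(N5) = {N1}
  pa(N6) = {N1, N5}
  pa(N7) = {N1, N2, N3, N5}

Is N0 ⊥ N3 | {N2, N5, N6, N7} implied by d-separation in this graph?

We examine all 6 paths between N0 and N3:
  1. N0 → N1 → N7 ← N2 → N3 — N1:chain[open]; N7:collider[open]; N2:fork[blocks] ⇒ blocked
  2. N0 → N1 → N7 ← N3 — N1:chain[open]; N7:collider[open] ⇒ active
  3. N0 → N1 → N6 ← N5 → N7 ← N2 → N3 — N1:chain[open]; N6:collider[open]; N5:fork[blocks]; N7:collider[open]; N2:fork[blocks] ⇒ blocked
  4. N0 → N1 → N6 ← N5 → N7 ← N3 — N1:chain[open]; N6:collider[open]; N5:fork[blocks]; N7:collider[open] ⇒ blocked
  5. N0 → N1 → N5 → N7 ← N2 → N3 — N1:chain[open]; N5:chain[blocks]; N7:collider[open]; N2:fork[blocks] ⇒ blocked
  6. N0 → N1 → N5 → N7 ← N3 — N1:chain[open]; N5:chain[blocks]; N7:collider[open] ⇒ blocked
At least one path is unblocked, so d-separation fails.

No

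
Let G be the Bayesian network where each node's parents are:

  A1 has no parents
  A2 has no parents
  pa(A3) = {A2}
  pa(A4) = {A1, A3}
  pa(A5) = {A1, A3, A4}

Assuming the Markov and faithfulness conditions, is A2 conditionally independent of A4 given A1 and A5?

No

Enumerating the 3 paths from A2 to A4 and testing each for blocking by {A1, A5}:
Path 1: A2 → A3 → A5 ← A4
  A3 is a chain and A3 is not conditioned on; A5 is a collider and A5 is conditioned on, which opens it — no node blocks this path, so it is active.
Path 2: A2 → A3 → A5 ← A1 → A4
  A1 is a fork here and A1 is conditioned on, so the path is blocked at A1.
Path 3: A2 → A3 → A4
  A3 is a chain and A3 is not conditioned on — no node blocks this path, so it is active.
At least one path is unblocked, so d-separation fails.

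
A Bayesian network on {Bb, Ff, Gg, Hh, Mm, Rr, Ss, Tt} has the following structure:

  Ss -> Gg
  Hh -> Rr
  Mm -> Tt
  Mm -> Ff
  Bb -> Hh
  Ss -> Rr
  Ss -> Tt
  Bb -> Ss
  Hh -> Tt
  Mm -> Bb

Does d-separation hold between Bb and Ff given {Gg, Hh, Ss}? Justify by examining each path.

No

We examine all 5 paths between Bb and Ff:
Path 1: Bb → Ss → Tt ← Mm → Ff
  Ss is a chain here and Ss is conditioned on, so the path is blocked at Ss.
Path 2: Bb → Ss → Rr ← Hh → Tt ← Mm → Ff
  Ss is a chain here and Ss is conditioned on, so the path is blocked at Ss.
Path 3: Bb → Hh → Tt ← Mm → Ff
  Hh is a chain here and Hh is conditioned on, so the path is blocked at Hh.
Path 4: Bb → Hh → Rr ← Ss → Tt ← Mm → Ff
  Hh is a chain here and Hh is conditioned on, so the path is blocked at Hh.
Path 5: Bb ← Mm → Ff
  Mm is a fork and Mm is not conditioned on — no node blocks this path, so it is active.
Because an active path exists, Bb and Ff are not d-separated.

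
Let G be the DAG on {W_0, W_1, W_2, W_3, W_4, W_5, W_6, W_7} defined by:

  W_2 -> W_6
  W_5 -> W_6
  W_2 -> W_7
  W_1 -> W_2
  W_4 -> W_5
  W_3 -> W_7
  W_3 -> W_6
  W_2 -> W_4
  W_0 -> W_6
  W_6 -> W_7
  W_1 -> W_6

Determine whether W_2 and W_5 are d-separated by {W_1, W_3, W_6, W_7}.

No

Enumerating the 5 paths from W_2 to W_5 and testing each for blocking by {W_1, W_3, W_6, W_7}:
Path 1: W_2 → W_4 → W_5
  W_4 is a chain and W_4 is not conditioned on — no node blocks this path, so it is active.
Path 2: W_2 → W_7 ← W_6 ← W_5
  W_6 is a chain here and W_6 is conditioned on, so the path is blocked at W_6.
Path 3: W_2 → W_7 ← W_3 → W_6 ← W_5
  W_3 is a fork here and W_3 is conditioned on, so the path is blocked at W_3.
Path 4: W_2 → W_6 ← W_5
  W_6 is a collider and W_6 is conditioned on, which opens it — no node blocks this path, so it is active.
Path 5: W_2 ← W_1 → W_6 ← W_5
  W_1 is a fork here and W_1 is conditioned on, so the path is blocked at W_1.
At least one path is unblocked, so d-separation fails.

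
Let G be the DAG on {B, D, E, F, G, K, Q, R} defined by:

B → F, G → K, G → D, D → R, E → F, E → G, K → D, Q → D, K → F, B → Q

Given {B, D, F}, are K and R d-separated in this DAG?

Yes — K and R are d-separated given {B, D, F}.

There are 5 undirected paths between K and R; checking each against the conditioning set {B, D, F}:
Path 1: K → F ← B → Q → D → R
  B is a fork here and B is conditioned on, so the path is blocked at B.
Path 2: K → F ← E → G → D → R
  D is a chain here and D is conditioned on, so the path is blocked at D.
Path 3: K → D → R
  D is a chain here and D is conditioned on, so the path is blocked at D.
Path 4: K ← G → D → R
  D is a chain here and D is conditioned on, so the path is blocked at D.
Path 5: K ← G ← E → F ← B → Q → D → R
  B is a fork here and B is conditioned on, so the path is blocked at B.
Since every path is blocked, d-separation holds.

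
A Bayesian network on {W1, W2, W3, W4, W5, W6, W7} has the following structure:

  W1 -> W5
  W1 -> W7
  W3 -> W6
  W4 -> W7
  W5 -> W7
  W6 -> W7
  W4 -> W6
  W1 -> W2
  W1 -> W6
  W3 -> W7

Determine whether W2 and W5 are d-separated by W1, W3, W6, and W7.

Yes — W2 and W5 are d-separated given {W1, W3, W6, W7}.

Enumerating the 5 paths from W2 to W5 and testing each for blocking by {W1, W3, W6, W7}:
Path 1: W2 ← W1 → W5
  W1 is a fork here and W1 is conditioned on, so the path is blocked at W1.
Path 2: W2 ← W1 → W7 ← W5
  W1 is a fork here and W1 is conditioned on, so the path is blocked at W1.
Path 3: W2 ← W1 → W6 ← W4 → W7 ← W5
  W1 is a fork here and W1 is conditioned on, so the path is blocked at W1.
Path 4: W2 ← W1 → W6 → W7 ← W5
  W1 is a fork here and W1 is conditioned on, so the path is blocked at W1.
Path 5: W2 ← W1 → W6 ← W3 → W7 ← W5
  W1 is a fork here and W1 is conditioned on, so the path is blocked at W1.
All paths are blocked; W2 ⊥ W5 | {W1, W3, W6, W7} holds.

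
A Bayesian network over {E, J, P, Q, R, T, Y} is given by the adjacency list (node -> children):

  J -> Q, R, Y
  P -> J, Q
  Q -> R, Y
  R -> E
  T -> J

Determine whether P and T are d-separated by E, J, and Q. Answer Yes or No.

4 paths connect P and T; each must be blocked for d-separation to hold:
  1. P → Q → Y ← J ← T — Q:chain[blocks]; Y:collider[blocks]; J:chain[blocks] ⇒ blocked
  2. P → Q ← J ← T — Q:collider[open]; J:chain[blocks] ⇒ blocked
  3. P → Q → R ← J ← T — Q:chain[blocks]; R:collider[open]; J:chain[blocks] ⇒ blocked
  4. P → J ← T — J:collider[open] ⇒ active
At least one path is unblocked, so d-separation fails.

No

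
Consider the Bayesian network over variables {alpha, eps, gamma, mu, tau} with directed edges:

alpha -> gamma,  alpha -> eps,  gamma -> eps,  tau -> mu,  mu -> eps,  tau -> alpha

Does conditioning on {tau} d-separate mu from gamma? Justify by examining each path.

Yes — mu and gamma are d-separated given {tau}.

There are 4 undirected paths between mu and gamma; checking each against the conditioning set {tau}:
Path 1: mu → eps ← alpha → gamma
  eps is a collider here and neither eps nor any of its descendants is conditioned on, so the collider stays closed — the path is blocked at eps.
Path 2: mu → eps ← gamma
  eps is a collider here and neither eps nor any of its descendants is conditioned on, so the collider stays closed — the path is blocked at eps.
Path 3: mu ← tau → alpha → eps ← gamma
  tau is a fork here and tau is conditioned on, so the path is blocked at tau.
Path 4: mu ← tau → alpha → gamma
  tau is a fork here and tau is conditioned on, so the path is blocked at tau.
All paths are blocked; mu ⊥ gamma | {tau} holds.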